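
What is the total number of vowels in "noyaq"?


Input string: 'noyaq'
Operation: count vowels (a, e, i, o, u)
Scan: s[0]='n', s[1]='o' (vowel), s[2]='y', s[3]='a' (vowel), s[4]='q'
Vowels found: 2
Result: 2


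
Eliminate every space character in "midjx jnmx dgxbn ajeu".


Input string: 'midjx jnmx dgxbn ajeu'
Operation: remove all spaces
Words: 'midjx', 'jnmx', 'dgxbn', 'ajeu'
Join without spaces: midjxjnmxdgxbnajeu


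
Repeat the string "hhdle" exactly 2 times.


Input string: 'hhdle'
Operation: repeat 2 times
Concatenation: 'hhdle' + 'hhdle'
Result: hhdlehhdle


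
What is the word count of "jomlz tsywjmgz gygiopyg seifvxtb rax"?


Input string: 'jomlz tsywjmgz gygiopyg seifvxtb rax'
Operation: split by spaces
Words found: 'jomlz', 'tsywjmgz', 'gygiopyg', 'seifvxtb', 'rax'
Word count: 5


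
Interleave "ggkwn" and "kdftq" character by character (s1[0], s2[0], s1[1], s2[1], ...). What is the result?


String 1: 'ggkwn'
String 2: 'kdftq'
Operation: alternate characters
Pairs: 'g'+'k', 'g'+'d', 'k'+'f', 'w'+'t', 'n'+'q'
Result: gkgdkfwtnq


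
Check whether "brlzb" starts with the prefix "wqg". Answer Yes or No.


Input string: 'brlzb'
Prefix to check: 'wqg'
First 3 characters of input: 'brl'
Match: False
Result: No


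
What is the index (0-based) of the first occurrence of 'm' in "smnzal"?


Input string: 'smnzal'
Target: 'm'
Scanning left to right: s[0]='s', s[1]='m'
First match at index: 1


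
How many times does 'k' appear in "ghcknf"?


Input string: 'ghcknf'
Target character: 'k'
Scan each position: s[3]='k'
Matches found at indices: 3
Total: 1


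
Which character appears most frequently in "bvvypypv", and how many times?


Input: 'bvvypypv'
Operation: tally each character
Counts: 'b':1, 'p':2, 'v':3, 'y':2
Maximum: 'v' appears 3 times


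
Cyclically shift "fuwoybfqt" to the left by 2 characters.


Input: 'fuwoybfqt', shift = 2
Operation: split at index 2 and swap parts
Front part s[0:2] = 'fu'
Back part s[2:] = 'woybfqt'
Rotated = back + front = 'woybfqt' + 'fu'
Result: woybfqtfu


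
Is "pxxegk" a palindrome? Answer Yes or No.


Input string: 'pxxegk'
Reversed: 'kgexxp'
Compare pairs: s[0]='p' vs s[5]='k' (mismatch), s[1]='x' vs s[4]='g' (mismatch), s[2]='x' vs s[3]='e' (mismatch)
Palindrome: No


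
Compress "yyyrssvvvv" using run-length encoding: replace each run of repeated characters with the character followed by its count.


Input: 'yyyrssvvvv'
Operation: identify consecutive runs
Runs: 'yyy' -> y3, 'r' -> r1, 'ss' -> s2, 'vvvv' -> v4
Encoded: y3r1s2v4


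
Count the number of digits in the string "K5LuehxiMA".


Input string: 'K5LuehxiMA'
Operation: count digit characters (0-9)
Scan: 'K', '5'(digit), 'L', 'u', 'e', 'h', 'x', 'i', 'M', 'A'
Digits found: 1
Result: 1


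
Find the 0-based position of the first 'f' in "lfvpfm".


Input string: 'lfvpfm'
Target: 'f'
Scanning left to right: s[0]='l', s[1]='f'
First match at index: 1


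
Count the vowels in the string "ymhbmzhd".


Input string: 'ymhbmzhd'
Operation: count vowels (a, e, i, o, u)
Scan: s[0]='y', s[1]='m', s[2]='h', s[3]='b', s[4]='m', s[5]='z', s[6]='h', s[7]='d'
Vowels found: 0
Result: 0


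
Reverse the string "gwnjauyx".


Input string: 'gwnjauyx'
Operation: reverse character order
Original order: 'g' -> 'w' -> 'n' -> 'j' -> 'a' -> 'u' -> 'y' -> 'x'
Reversed order: 'x' -> 'y' -> 'u' -> 'a' -> 'j' -> 'n' -> 'w' -> 'g'
Result: xyuajnwg


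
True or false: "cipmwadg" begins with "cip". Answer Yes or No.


Input string: 'cipmwadg'
Prefix to check: 'cip'
First 3 characters of input: 'cip'
Match: True
Result: Yes


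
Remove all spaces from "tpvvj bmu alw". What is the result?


Input string: 'tpvvj bmu alw'
Operation: remove all spaces
Words: 'tpvvj', 'bmu', 'alw'
Join without spaces: tpvvjbmualw


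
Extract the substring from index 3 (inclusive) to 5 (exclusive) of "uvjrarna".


Input string: 'uvjrarna'
Operation: slice [3:5]
Extract characters: s[3]='r', s[4]='a'
Result: ra


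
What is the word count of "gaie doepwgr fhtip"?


Input string: 'gaie doepwgr fhtip'
Operation: split by spaces
Words found: 'gaie', 'doepwgr', 'fhtip'
Word count: 3


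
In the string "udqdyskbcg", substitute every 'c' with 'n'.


Input string: 'udqdyskbcg'
Operation: replace 'c' with 'n'
Positions of 'c': 8
After replacement: udqdyskbng


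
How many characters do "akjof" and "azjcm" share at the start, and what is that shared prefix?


String 1: 'akjof'
String 2: 'azjcm'
Compare position by position:
pos 0: 'a' vs 'a' match
pos 1: 'k' vs 'z' differ -> stop
Longest common prefix: "a" (length 1)


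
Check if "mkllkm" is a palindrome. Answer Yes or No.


Input string: 'mkllkm'
Reversed: 'mkllkm'
Compare pairs: s[0]='m' vs s[5]='m' (match), s[1]='k' vs s[4]='k' (match), s[2]='l' vs s[3]='l' (match)
Palindrome: Yes


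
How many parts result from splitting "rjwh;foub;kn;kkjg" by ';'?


Input string: 'rjwh;foub;kn;kkjg'
Delimiter: ';'
Split result: 'rjwh', 'foub', 'kn', 'kkjg'
Number of parts: 4


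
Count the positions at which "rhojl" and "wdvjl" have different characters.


String 1: 'rhojl'
String 2: 'wdvjl'
Compare each position: pos 0: 'r'!='w', pos 1: 'h'!='d', pos 2: 'o'!='v', pos 3: 'j'=='j', pos 4: 'l'=='l'
Differing positions: 3
Hamming distance: 3


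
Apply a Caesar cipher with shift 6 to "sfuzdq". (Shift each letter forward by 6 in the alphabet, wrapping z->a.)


Input: 'sfuzdq', shift = 6
Operation: for each letter, (position + 6) mod 26
Mapping: 's'(18+6=24)->'y', 'f'(5+6=11)->'l', 'u'(20+6=26, 26 mod 26=0)->'a', 'z'(25+6=31, 31 mod 26=5)->'f', 'd'(3+6=9)->'j', 'q'(16+6=22)->'w'
Result: ylafjw


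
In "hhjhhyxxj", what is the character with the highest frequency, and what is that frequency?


Input: 'hhjhhyxxj'
Operation: tally each character
Counts: 'h':4, 'j':2, 'x':2, 'y':1
Maximum: 'h' appears 4 times


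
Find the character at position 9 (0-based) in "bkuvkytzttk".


Input string: 'bkuvkytzttk'
Operation: get character at index 9
Index mapping: s[0]='b', s[1]='k', s[2]='u', s[3]='v', s[4]='k', s[5]='y', s[6]='t', s[7]='z', s[8]='t', s[9]='t'
Result: 't'


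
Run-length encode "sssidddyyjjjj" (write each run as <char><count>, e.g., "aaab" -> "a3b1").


Input: 'sssidddyyjjjj'
Operation: identify consecutive runs
Runs: 'sss' -> s3, 'i' -> i1, 'ddd' -> d3, 'yy' -> y2, 'jjjj' -> j4
Encoded: s3i1d3y2j4


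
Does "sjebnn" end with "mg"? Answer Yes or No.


Input string: 'sjebnn'
Suffix to check: 'mg'
Last 2 characters of input: 'nn'
Match: False
Result: No


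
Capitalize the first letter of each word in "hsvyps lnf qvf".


Input string: 'hsvyps lnf qvf'
Operation: capitalize first letter of each word
Word transformations: 'hsvyps'->'Hsvyps', 'lnf'->'Lnf', 'qvf'->'Qvf'
Result: Hsvyps Lnf Qvf


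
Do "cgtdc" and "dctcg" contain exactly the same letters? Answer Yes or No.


String 1: 'cgtdc' -> sorted: 'ccdgt'
String 2: 'dctcg' -> sorted: 'ccdgt'
Compare sorted forms: 'ccdgt' == 'ccdgt'
Anagram: Yes


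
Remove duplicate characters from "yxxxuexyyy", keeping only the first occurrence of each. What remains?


Input: 'yxxxuexyyy'
Operation: keep first occurrence of each character
Scan: s[0]='y' new -> keep; s[1]='x' new -> keep; s[2]='x' seen -> skip; s[3]='x' seen -> skip; s[4]='u' new -> keep; s[5]='e' new -> keep; s[6]='x' seen -> skip; s[7]='y' seen -> skip; s[8]='y' seen -> skip; s[9]='y' seen -> skip
Result: yxue


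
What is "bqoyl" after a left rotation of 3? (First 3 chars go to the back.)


Input: 'bqoyl', shift = 3
Operation: split at index 3 and swap parts
Front part s[0:3] = 'bqo'
Back part s[3:] = 'yl'
Rotated = back + front = 'yl' + 'bqo'
Result: ylbqo


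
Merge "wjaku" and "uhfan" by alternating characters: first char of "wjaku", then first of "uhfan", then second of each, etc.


String 1: 'wjaku'
String 2: 'uhfan'
Operation: alternate characters
Pairs: 'w'+'u', 'j'+'h', 'a'+'f', 'k'+'a', 'u'+'n'
Result: wujhafkaun


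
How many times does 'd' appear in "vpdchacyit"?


Input string: 'vpdchacyit'
Target character: 'd'
Scan each position: s[2]='d'
Matches found at indices: 2
Total: 1


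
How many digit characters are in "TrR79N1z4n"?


Input string: 'TrR79N1z4n'
Operation: count digit characters (0-9)
Scan: 'T', 'r', 'R', '7'(digit), '9'(digit), 'N', '1'(digit), 'z', '4'(digit), 'n'
Digits found: 4
Result: 4


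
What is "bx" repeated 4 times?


Input string: 'bx'
Operation: repeat 4 times
Concatenation: 'bx' + 'bx' + 'bx' + 'bx'
Result: bxbxbxbx


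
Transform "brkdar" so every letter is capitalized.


Input string: 'brkdar'
Operation: convert each letter to uppercase
Mapping: 'b'->'B', 'r'->'R', 'k'->'K', 'd'->'D', 'a'->'A', 'r'->'R'
Result: BRKDAR


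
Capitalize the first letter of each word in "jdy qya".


Input string: 'jdy qya'
Operation: capitalize first letter of each word
Word transformations: 'jdy'->'Jdy', 'qya'->'Qya'
Result: Jdy Qya


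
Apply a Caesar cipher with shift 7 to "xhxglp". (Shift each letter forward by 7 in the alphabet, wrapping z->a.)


Input: 'xhxglp', shift = 7
Operation: for each letter, (position + 7) mod 26
Mapping: 'x'(23+7=30, 30 mod 26=4)->'e', 'h'(7+7=14)->'o', 'x'(23+7=30, 30 mod 26=4)->'e', 'g'(6+7=13)->'n', 'l'(11+7=18)->'s', 'p'(15+7=22)->'w'
Result: eoensw


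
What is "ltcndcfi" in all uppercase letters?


Input string: 'ltcndcfi'
Operation: convert each letter to uppercase
Mapping: 'l'->'L', 't'->'T', 'c'->'C', 'n'->'N', 'd'->'D', 'c'->'C', 'f'->'F', 'i'->'I'
Result: LTCNDCFI


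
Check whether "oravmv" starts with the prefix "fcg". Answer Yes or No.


Input string: 'oravmv'
Prefix to check: 'fcg'
First 3 characters of input: 'ora'
Match: False
Result: No


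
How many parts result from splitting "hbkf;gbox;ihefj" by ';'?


Input string: 'hbkf;gbox;ihefj'
Delimiter: ';'
Split result: 'hbkf', 'gbox', 'ihefj'
Number of parts: 3


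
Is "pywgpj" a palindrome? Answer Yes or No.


Input string: 'pywgpj'
Reversed: 'jpgwyp'
Compare pairs: s[0]='p' vs s[5]='j' (mismatch), s[1]='y' vs s[4]='p' (mismatch), s[2]='w' vs s[3]='g' (mismatch)
Palindrome: No


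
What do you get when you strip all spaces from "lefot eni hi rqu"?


Input string: 'lefot eni hi rqu'
Operation: remove all spaces
Words: 'lefot', 'eni', 'hi', 'rqu'
Join without spaces: lefotenihirqu


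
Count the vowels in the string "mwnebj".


Input string: 'mwnebj'
Operation: count vowels (a, e, i, o, u)
Scan: s[0]='m', s[1]='w', s[2]='n', s[3]='e' (vowel), s[4]='b', s[5]='j'
Vowels found: 1
Result: 1


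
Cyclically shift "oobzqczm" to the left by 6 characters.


Input: 'oobzqczm', shift = 6
Operation: split at index 6 and swap parts
Front part s[0:6] = 'oobzqc'
Back part s[6:] = 'zm'
Rotated = back + front = 'zm' + 'oobzqc'
Result: zmoobzqc


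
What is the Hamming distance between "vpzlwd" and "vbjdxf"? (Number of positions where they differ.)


String 1: 'vpzlwd'
String 2: 'vbjdxf'
Compare each position: pos 0: 'v'=='v', pos 1: 'p'!='b', pos 2: 'z'!='j', pos 3: 'l'!='d', pos 4: 'w'!='x', pos 5: 'd'!='f'
Differing positions: 5
Hamming distance: 5


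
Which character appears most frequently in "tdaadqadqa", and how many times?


Input: 'tdaadqadqa'
Operation: tally each character
Counts: 'a':4, 'd':3, 'q':2, 't':1
Maximum: 'a' appears 4 times


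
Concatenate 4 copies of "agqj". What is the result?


Input string: 'agqj'
Operation: repeat 4 times
Concatenation: 'agqj' + 'agqj' + 'agqj' + 'agqj'
Result: agqjagqjagqjagqj


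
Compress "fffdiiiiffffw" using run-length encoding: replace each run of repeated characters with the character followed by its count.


Input: 'fffdiiiiffffw'
Operation: identify consecutive runs
Runs: 'fff' -> f3, 'd' -> d1, 'iiii' -> i4, 'ffff' -> f4, 'w' -> w1
Encoded: f3d1i4f4w1


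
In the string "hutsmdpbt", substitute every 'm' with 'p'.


Input string: 'hutsmdpbt'
Operation: replace 'm' with 'p'
Positions of 'm': 4
After replacement: hutspdpbt


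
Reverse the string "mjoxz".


Input string: 'mjoxz'
Operation: reverse character order
Original order: 'm' -> 'j' -> 'o' -> 'x' -> 'z'
Reversed order: 'z' -> 'x' -> 'o' -> 'j' -> 'm'
Result: zxojm


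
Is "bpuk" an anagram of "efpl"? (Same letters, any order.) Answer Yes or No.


String 1: 'efpl' -> sorted: 'eflp'
String 2: 'bpuk' -> sorted: 'bkpu'
Compare sorted forms: 'eflp' != 'bkpu'
Anagram: No


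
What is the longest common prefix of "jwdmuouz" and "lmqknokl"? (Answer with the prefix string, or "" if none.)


String 1: 'jwdmuouz'
String 2: 'lmqknokl'
Compare position by position:
pos 0: 'j' vs 'l' differ -> stop
Longest common prefix: "" (length 0)


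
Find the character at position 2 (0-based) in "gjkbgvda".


Input string: 'gjkbgvda'
Operation: get character at index 2
Index mapping: s[0]='g', s[1]='j', s[2]='k'
Result: 'k'


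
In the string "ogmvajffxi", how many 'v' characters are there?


Input string: 'ogmvajffxi'
Target character: 'v'
Scan each position: s[3]='v'
Matches found at indices: 3
Total: 1


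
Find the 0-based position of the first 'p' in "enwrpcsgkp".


Input string: 'enwrpcsgkp'
Target: 'p'
Scanning left to right: s[0]='e', s[1]='n', s[2]='w', s[3]='r', s[4]='p'
First match at index: 4


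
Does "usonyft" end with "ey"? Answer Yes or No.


Input string: 'usonyft'
Suffix to check: 'ey'
Last 2 characters of input: 'ft'
Match: False
Result: No


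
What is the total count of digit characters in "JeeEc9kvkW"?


Input string: 'JeeEc9kvkW'
Operation: count digit characters (0-9)
Scan: 'J', 'e', 'e', 'E', 'c', '9'(digit), 'k', 'v', 'k', 'W'
Digits found: 1
Result: 1


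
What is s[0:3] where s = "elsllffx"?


Input string: 'elsllffx'
Operation: slice [0:3]
Extract characters: s[0]='e', s[1]='l', s[2]='s'
Result: els


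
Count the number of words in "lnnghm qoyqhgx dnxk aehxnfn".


Input string: 'lnnghm qoyqhgx dnxk aehxnfn'
Operation: split by spaces
Words found: 'lnnghm', 'qoyqhgx', 'dnxk', 'aehxnfn'
Word count: 4


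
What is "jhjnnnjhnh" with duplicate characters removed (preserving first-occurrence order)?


Input: 'jhjnnnjhnh'
Operation: keep first occurrence of each character
Scan: s[0]='j' new -> keep; s[1]='h' new -> keep; s[2]='j' seen -> skip; s[3]='n' new -> keep; s[4]='n' seen -> skip; s[5]='n' seen -> skip; s[6]='j' seen -> skip; s[7]='h' seen -> skip; s[8]='n' seen -> skip; s[9]='h' seen -> skip
Result: jhn


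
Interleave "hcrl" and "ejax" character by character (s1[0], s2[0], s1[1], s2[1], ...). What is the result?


String 1: 'hcrl'
String 2: 'ejax'
Operation: alternate characters
Pairs: 'h'+'e', 'c'+'j', 'r'+'a', 'l'+'x'
Result: hecjralx


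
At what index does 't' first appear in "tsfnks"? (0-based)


Input string: 'tsfnks'
Target: 't'
Scanning left to right: s[0]='t'
First match at index: 0


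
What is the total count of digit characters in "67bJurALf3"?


Input string: '67bJurALf3'
Operation: count digit characters (0-9)
Scan: '6'(digit), '7'(digit), 'b', 'J', 'u', 'r', 'A', 'L', 'f', '3'(digit)
Digits found: 3
Result: 3


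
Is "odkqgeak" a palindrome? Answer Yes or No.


Input string: 'odkqgeak'
Reversed: 'kaegqkdo'
Compare pairs: s[0]='o' vs s[7]='k' (mismatch), s[1]='d' vs s[6]='a' (mismatch), s[2]='k' vs s[5]='e' (mismatch), s[3]='q' vs s[4]='g' (mismatch)
Palindrome: No


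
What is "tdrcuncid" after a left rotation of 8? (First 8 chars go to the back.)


Input: 'tdrcuncid', shift = 8
Operation: split at index 8 and swap parts
Front part s[0:8] = 'tdrcunci'
Back part s[8:] = 'd'
Rotated = back + front = 'd' + 'tdrcunci'
Result: dtdrcunci


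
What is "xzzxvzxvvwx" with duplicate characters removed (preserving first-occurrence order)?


Input: 'xzzxvzxvvwx'
Operation: keep first occurrence of each character
Scan: s[0]='x' new -> keep; s[1]='z' new -> keep; s[2]='z' seen -> skip; s[3]='x' seen -> skip; s[4]='v' new -> keep; s[5]='z' seen -> skip; s[6]='x' seen -> skip; s[7]='v' seen -> skip; s[8]='v' seen -> skip; s[9]='w' new -> keep; s[10]='x' seen -> skip
Result: xzvw


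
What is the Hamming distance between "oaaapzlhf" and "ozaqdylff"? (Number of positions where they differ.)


String 1: 'oaaapzlhf'
String 2: 'ozaqdylff'
Compare each position: pos 0: 'o'=='o', pos 1: 'a'!='z', pos 2: 'a'=='a', pos 3: 'a'!='q', pos 4: 'p'!='d', pos 5: 'z'!='y', pos 6: 'l'=='l', pos 7: 'h'!='f', pos 8: 'f'=='f'
Differing positions: 5
Hamming distance: 5


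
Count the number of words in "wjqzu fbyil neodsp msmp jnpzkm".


Input string: 'wjqzu fbyil neodsp msmp jnpzkm'
Operation: split by spaces
Words found: 'wjqzu', 'fbyil', 'neodsp', 'msmp', 'jnpzkm'
Word count: 5


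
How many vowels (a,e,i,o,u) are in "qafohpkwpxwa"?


Input string: 'qafohpkwpxwa'
Operation: count vowels (a, e, i, o, u)
Scan: s[0]='q', s[1]='a' (vowel), s[2]='f', s[3]='o' (vowel), s[4]='h', s[5]='p', s[6]='k', s[7]='w', s[8]='p', s[9]='x', s[10]='w', s[11]='a' (vowel)
Vowels found: 3
Result: 3


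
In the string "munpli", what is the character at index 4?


Input string: 'munpli'
Operation: get character at index 4
Index mapping: s[0]='m', s[1]='u', s[2]='n', s[3]='p', s[4]='l'
Result: 'l'


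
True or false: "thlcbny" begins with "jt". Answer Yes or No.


Input string: 'thlcbny'
Prefix to check: 'jt'
First 2 characters of input: 'th'
Match: False
Result: No


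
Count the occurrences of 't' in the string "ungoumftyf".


Input string: 'ungoumftyf'
Target character: 't'
Scan each position: s[7]='t'
Matches found at indices: 7
Total: 1


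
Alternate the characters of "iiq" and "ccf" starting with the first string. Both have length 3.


String 1: 'iiq'
String 2: 'ccf'
Operation: alternate characters
Pairs: 'i'+'c', 'i'+'c', 'q'+'f'
Result: icicqf


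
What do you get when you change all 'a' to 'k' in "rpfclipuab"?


Input string: 'rpfclipuab'
Operation: replace 'a' with 'k'
Positions of 'a': 8
After replacement: rpfclipukb


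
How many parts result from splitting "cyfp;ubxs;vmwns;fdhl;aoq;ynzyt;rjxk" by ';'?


Input string: 'cyfp;ubxs;vmwns;fdhl;aoq;ynzyt;rjxk'
Delimiter: ';'
Split result: 'cyfp', 'ubxs', 'vmwns', 'fdhl', 'aoq', 'ynzyt', 'rjxk'
Number of parts: 7


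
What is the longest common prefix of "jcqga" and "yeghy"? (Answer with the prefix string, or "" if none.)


String 1: 'jcqga'
String 2: 'yeghy'
Compare position by position:
pos 0: 'j' vs 'y' differ -> stop
Longest common prefix: "" (length 0)


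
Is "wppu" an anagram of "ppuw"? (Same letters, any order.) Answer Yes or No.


String 1: 'ppuw' -> sorted: 'ppuw'
String 2: 'wppu' -> sorted: 'ppuw'
Compare sorted forms: 'ppuw' == 'ppuw'
Anagram: Yes


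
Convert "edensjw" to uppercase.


Input string: 'edensjw'
Operation: convert each letter to uppercase
Mapping: 'e'->'E', 'd'->'D', 'e'->'E', 'n'->'N', 's'->'S', 'j'->'J', 'w'->'W'
Result: EDENSJW


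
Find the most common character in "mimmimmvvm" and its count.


Input: 'mimmimmvvm'
Operation: tally each character
Counts: 'i':2, 'm':6, 'v':2
Maximum: 'm' appears 6 times


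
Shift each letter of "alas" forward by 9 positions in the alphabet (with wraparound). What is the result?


Input: 'alas', shift = 9
Operation: for each letter, (position + 9) mod 26
Mapping: 'a'(0+9=9)->'j', 'l'(11+9=20)->'u', 'a'(0+9=9)->'j', 's'(18+9=27, 27 mod 26=1)->'b'
Result: jujb


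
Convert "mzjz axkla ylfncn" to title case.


Input string: 'mzjz axkla ylfncn'
Operation: capitalize first letter of each word
Word transformations: 'mzjz'->'Mzjz', 'axkla'->'Axkla', 'ylfncn'->'Ylfncn'
Result: Mzjz Axkla Ylfncn


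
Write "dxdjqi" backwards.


Input string: 'dxdjqi'
Operation: reverse character order
Original order: 'd' -> 'x' -> 'd' -> 'j' -> 'q' -> 'i'
Reversed order: 'i' -> 'q' -> 'j' -> 'd' -> 'x' -> 'd'
Result: iqjdxd


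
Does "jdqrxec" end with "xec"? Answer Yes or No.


Input string: 'jdqrxec'
Suffix to check: 'xec'
Last 3 characters of input: 'xec'
Match: True
Result: Yes


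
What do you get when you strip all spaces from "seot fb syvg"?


Input string: 'seot fb syvg'
Operation: remove all spaces
Words: 'seot', 'fb', 'syvg'
Join without spaces: seotfbsyvg


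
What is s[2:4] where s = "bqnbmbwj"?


Input string: 'bqnbmbwj'
Operation: slice [2:4]
Extract characters: s[2]='n', s[3]='b'
Result: nb


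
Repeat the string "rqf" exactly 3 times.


Input string: 'rqf'
Operation: repeat 3 times
Concatenation: 'rqf' + 'rqf' + 'rqf'
Result: rqfrqfrqf


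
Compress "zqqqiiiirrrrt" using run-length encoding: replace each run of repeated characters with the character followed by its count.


Input: 'zqqqiiiirrrrt'
Operation: identify consecutive runs
Runs: 'z' -> z1, 'qqq' -> q3, 'iiii' -> i4, 'rrrr' -> r4, 't' -> t1
Encoded: z1q3i4r4t1


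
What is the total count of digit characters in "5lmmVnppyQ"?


Input string: '5lmmVnppyQ'
Operation: count digit characters (0-9)
Scan: '5'(digit), 'l', 'm', 'm', 'V', 'n', 'p', 'p', 'y', 'Q'
Digits found: 1
Result: 1


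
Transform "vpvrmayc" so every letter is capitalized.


Input string: 'vpvrmayc'
Operation: convert each letter to uppercase
Mapping: 'v'->'V', 'p'->'P', 'v'->'V', 'r'->'R', 'm'->'M', 'a'->'A', 'y'->'Y', 'c'->'C'
Result: VPVRMAYC


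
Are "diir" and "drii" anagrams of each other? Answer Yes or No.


String 1: 'diir' -> sorted: 'diir'
String 2: 'drii' -> sorted: 'diir'
Compare sorted forms: 'diir' == 'diir'
Anagram: Yes


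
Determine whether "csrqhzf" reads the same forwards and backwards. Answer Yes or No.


Input string: 'csrqhzf'
Reversed: 'fzhqrsc'
Compare pairs: s[0]='c' vs s[6]='f' (mismatch), s[1]='s' vs s[5]='z' (mismatch), s[2]='r' vs s[4]='h' (mismatch)
Palindrome: No


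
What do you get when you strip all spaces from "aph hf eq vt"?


Input string: 'aph hf eq vt'
Operation: remove all spaces
Words: 'aph', 'hf', 'eq', 'vt'
Join without spaces: aphhfeqvt


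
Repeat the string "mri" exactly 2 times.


Input string: 'mri'
Operation: repeat 2 times
Concatenation: 'mri' + 'mri'
Result: mrimri


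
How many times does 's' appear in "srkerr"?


Input string: 'srkerr'
Target character: 's'
Scan each position: s[0]='s'
Matches found at indices: 0
Total: 1


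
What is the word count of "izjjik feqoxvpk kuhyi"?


Input string: 'izjjik feqoxvpk kuhyi'
Operation: split by spaces
Words found: 'izjjik', 'feqoxvpk', 'kuhyi'
Word count: 3


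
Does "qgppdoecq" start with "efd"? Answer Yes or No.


Input string: 'qgppdoecq'
Prefix to check: 'efd'
First 3 characters of input: 'qgp'
Match: False
Result: No


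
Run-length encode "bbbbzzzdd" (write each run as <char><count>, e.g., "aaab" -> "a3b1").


Input: 'bbbbzzzdd'
Operation: identify consecutive runs
Runs: 'bbbb' -> b4, 'zzz' -> z3, 'dd' -> d2
Encoded: b4z3d2


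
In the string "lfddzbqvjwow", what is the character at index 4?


Input string: 'lfddzbqvjwow'
Operation: get character at index 4
Index mapping: s[0]='l', s[1]='f', s[2]='d', s[3]='d', s[4]='z'
Result: 'z'


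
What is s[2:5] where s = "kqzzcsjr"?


Input string: 'kqzzcsjr'
Operation: slice [2:5]
Extract characters: s[2]='z', s[3]='z', s[4]='c'
Result: zzc


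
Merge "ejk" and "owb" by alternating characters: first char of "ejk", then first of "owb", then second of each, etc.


String 1: 'ejk'
String 2: 'owb'
Operation: alternate characters
Pairs: 'e'+'o', 'j'+'w', 'k'+'b'
Result: eojwkb


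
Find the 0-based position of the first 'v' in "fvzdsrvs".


Input string: 'fvzdsrvs'
Target: 'v'
Scanning left to right: s[0]='f', s[1]='v'
First match at index: 1


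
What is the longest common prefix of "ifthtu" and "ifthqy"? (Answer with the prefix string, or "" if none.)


String 1: 'ifthtu'
String 2: 'ifthqy'
Compare position by position:
pos 0: 'i' vs 'i' match
pos 1: 'f' vs 'f' match
pos 2: 't' vs 't' match
pos 3: 'h' vs 'h' match
pos 4: 't' vs 'q' differ -> stop
Longest common prefix: "ifth" (length 4)


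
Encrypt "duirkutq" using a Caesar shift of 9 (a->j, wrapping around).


Input: 'duirkutq', shift = 9
Operation: for each letter, (position + 9) mod 26
Mapping: 'd'(3+9=12)->'m', 'u'(20+9=29, 29 mod 26=3)->'d', 'i'(8+9=17)->'r', 'r'(17+9=26, 26 mod 26=0)->'a', 'k'(10+9=19)->'t', 'u'(20+9=29, 29 mod 26=3)->'d', 't'(19+9=28, 28 mod 26=2)->'c', 'q'(16+9=25)->'z'
Result: mdratdcz


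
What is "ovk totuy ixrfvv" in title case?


Input string: 'ovk totuy ixrfvv'
Operation: capitalize first letter of each word
Word transformations: 'ovk'->'Ovk', 'totuy'->'Totuy', 'ixrfvv'->'Ixrfvv'
Result: Ovk Totuy Ixrfvv


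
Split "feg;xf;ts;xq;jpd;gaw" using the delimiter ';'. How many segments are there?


Input string: 'feg;xf;ts;xq;jpd;gaw'
Delimiter: ';'
Split result: 'feg', 'xf', 'ts', 'xq', 'jpd', 'gaw'
Number of parts: 6


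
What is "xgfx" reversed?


Input string: 'xgfx'
Operation: reverse character order
Original order: 'x' -> 'g' -> 'f' -> 'x'
Reversed order: 'x' -> 'f' -> 'g' -> 'x'
Result: xfgx


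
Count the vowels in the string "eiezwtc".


Input string: 'eiezwtc'
Operation: count vowels (a, e, i, o, u)
Scan: s[0]='e' (vowel), s[1]='i' (vowel), s[2]='e' (vowel), s[3]='z', s[4]='w', s[5]='t', s[6]='c'
Vowels found: 3
Result: 3


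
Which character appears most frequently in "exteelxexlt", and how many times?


Input: 'exteelxexlt'
Operation: tally each character
Counts: 'e':4, 'l':2, 't':2, 'x':3
Maximum: 'e' appears 4 times


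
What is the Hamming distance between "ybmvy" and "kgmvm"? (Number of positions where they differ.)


String 1: 'ybmvy'
String 2: 'kgmvm'
Compare each position: pos 0: 'y'!='k', pos 1: 'b'!='g', pos 2: 'm'=='m', pos 3: 'v'=='v', pos 4: 'y'!='m'
Differing positions: 3
Hamming distance: 3


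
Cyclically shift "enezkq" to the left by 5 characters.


Input: 'enezkq', shift = 5
Operation: split at index 5 and swap parts
Front part s[0:5] = 'enezk'
Back part s[5:] = 'q'
Rotated = back + front = 'q' + 'enezk'
Result: qenezk


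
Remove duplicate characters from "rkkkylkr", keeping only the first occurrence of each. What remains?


Input: 'rkkkylkr'
Operation: keep first occurrence of each character
Scan: s[0]='r' new -> keep; s[1]='k' new -> keep; s[2]='k' seen -> skip; s[3]='k' seen -> skip; s[4]='y' new -> keep; s[5]='l' new -> keep; s[6]='k' seen -> skip; s[7]='r' seen -> skip
Result: rkyl


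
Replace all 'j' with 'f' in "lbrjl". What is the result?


Input string: 'lbrjl'
Operation: replace 'j' with 'f'
Positions of 'j': 3
After replacement: lbrfl


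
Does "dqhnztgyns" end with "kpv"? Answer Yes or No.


Input string: 'dqhnztgyns'
Suffix to check: 'kpv'
Last 3 characters of input: 'yns'
Match: False
Result: No


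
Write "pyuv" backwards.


Input string: 'pyuv'
Operation: reverse character order
Original order: 'p' -> 'y' -> 'u' -> 'v'
Reversed order: 'v' -> 'u' -> 'y' -> 'p'
Result: vuyp


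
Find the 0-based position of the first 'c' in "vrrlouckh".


Input string: 'vrrlouckh'
Target: 'c'
Scanning left to right: s[0]='v', s[1]='r', s[2]='r', s[3]='l', s[4]='o', s[5]='u', s[6]='c'
First match at index: 6


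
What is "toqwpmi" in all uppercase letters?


Input string: 'toqwpmi'
Operation: convert each letter to uppercase
Mapping: 't'->'T', 'o'->'O', 'q'->'Q', 'w'->'W', 'p'->'P', 'm'->'M', 'i'->'I'
Result: TOQWPMI


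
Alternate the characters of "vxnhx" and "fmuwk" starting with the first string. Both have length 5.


String 1: 'vxnhx'
String 2: 'fmuwk'
Operation: alternate characters
Pairs: 'v'+'f', 'x'+'m', 'n'+'u', 'h'+'w', 'x'+'k'
Result: vfxmnuhwxk


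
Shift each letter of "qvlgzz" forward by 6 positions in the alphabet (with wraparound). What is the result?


Input: 'qvlgzz', shift = 6
Operation: for each letter, (position + 6) mod 26
Mapping: 'q'(16+6=22)->'w', 'v'(21+6=27, 27 mod 26=1)->'b', 'l'(11+6=17)->'r', 'g'(6+6=12)->'m', 'z'(25+6=31, 31 mod 26=5)->'f', 'z'(25+6=31, 31 mod 26=5)->'f'
Result: wbrmff


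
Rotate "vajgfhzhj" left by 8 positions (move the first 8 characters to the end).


Input: 'vajgfhzhj', shift = 8
Operation: split at index 8 and swap parts
Front part s[0:8] = 'vajgfhzh'
Back part s[8:] = 'j'
Rotated = back + front = 'j' + 'vajgfhzh'
Result: jvajgfhzh


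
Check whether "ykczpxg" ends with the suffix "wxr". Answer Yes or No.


Input string: 'ykczpxg'
Suffix to check: 'wxr'
Last 3 characters of input: 'pxg'
Match: False
Result: No


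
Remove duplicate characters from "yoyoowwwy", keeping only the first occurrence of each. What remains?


Input: 'yoyoowwwy'
Operation: keep first occurrence of each character
Scan: s[0]='y' new -> keep; s[1]='o' new -> keep; s[2]='y' seen -> skip; s[3]='o' seen -> skip; s[4]='o' seen -> skip; s[5]='w' new -> keep; s[6]='w' seen -> skip; s[7]='w' seen -> skip; s[8]='y' seen -> skip
Result: yow


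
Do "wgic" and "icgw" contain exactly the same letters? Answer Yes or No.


String 1: 'wgic' -> sorted: 'cgiw'
String 2: 'icgw' -> sorted: 'cgiw'
Compare sorted forms: 'cgiw' == 'cgiw'
Anagram: Yes


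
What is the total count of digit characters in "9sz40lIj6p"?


Input string: '9sz40lIj6p'
Operation: count digit characters (0-9)
Scan: '9'(digit), 's', 'z', '4'(digit), '0'(digit), 'l', 'I', 'j', '6'(digit), 'p'
Digits found: 4
Result: 4


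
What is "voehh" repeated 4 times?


Input string: 'voehh'
Operation: repeat 4 times
Concatenation: 'voehh' + 'voehh' + 'voehh' + 'voehh'
Result: voehhvoehhvoehhvoehh


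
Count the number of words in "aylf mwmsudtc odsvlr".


Input string: 'aylf mwmsudtc odsvlr'
Operation: split by spaces
Words found: 'aylf', 'mwmsudtc', 'odsvlr'
Word count: 3


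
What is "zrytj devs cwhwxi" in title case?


Input string: 'zrytj devs cwhwxi'
Operation: capitalize first letter of each word
Word transformations: 'zrytj'->'Zrytj', 'devs'->'Devs', 'cwhwxi'->'Cwhwxi'
Result: Zrytj Devs Cwhwxi


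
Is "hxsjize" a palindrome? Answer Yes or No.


Input string: 'hxsjize'
Reversed: 'ezijsxh'
Compare pairs: s[0]='h' vs s[6]='e' (mismatch), s[1]='x' vs s[5]='z' (mismatch), s[2]='s' vs s[4]='i' (mismatch)
Palindrome: No


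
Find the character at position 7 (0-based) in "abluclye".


Input string: 'abluclye'
Operation: get character at index 7
Index mapping: s[0]='a', s[1]='b', s[2]='l', s[3]='u', s[4]='c', s[5]='l', s[6]='y', s[7]='e'
Result: 'e'


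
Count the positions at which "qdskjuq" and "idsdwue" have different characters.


String 1: 'qdskjuq'
String 2: 'idsdwue'
Compare each position: pos 0: 'q'!='i', pos 1: 'd'=='d', pos 2: 's'=='s', pos 3: 'k'!='d', pos 4: 'j'!='w', pos 5: 'u'=='u', pos 6: 'q'!='e'
Differing positions: 4
Hamming distance: 4


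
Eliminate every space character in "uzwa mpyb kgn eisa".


Input string: 'uzwa mpyb kgn eisa'
Operation: remove all spaces
Words: 'uzwa', 'mpyb', 'kgn', 'eisa'
Join without spaces: uzwampybkgneisa


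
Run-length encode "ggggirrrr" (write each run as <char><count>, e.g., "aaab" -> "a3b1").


Input: 'ggggirrrr'
Operation: identify consecutive runs
Runs: 'gggg' -> g4, 'i' -> i1, 'rrrr' -> r4
Encoded: g4i1r4


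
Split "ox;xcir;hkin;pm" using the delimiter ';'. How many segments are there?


Input string: 'ox;xcir;hkin;pm'
Delimiter: ';'
Split result: 'ox', 'xcir', 'hkin', 'pm'
Number of parts: 4


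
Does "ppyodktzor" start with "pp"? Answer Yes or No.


Input string: 'ppyodktzor'
Prefix to check: 'pp'
First 2 characters of input: 'pp'
Match: True
Result: Yes


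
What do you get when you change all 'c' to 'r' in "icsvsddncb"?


Input string: 'icsvsddncb'
Operation: replace 'c' with 'r'
Positions of 'c': 1, 8
After replacement: irsvsddnrb


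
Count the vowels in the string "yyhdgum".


Input string: 'yyhdgum'
Operation: count vowels (a, e, i, o, u)
Scan: s[0]='y', s[1]='y', s[2]='h', s[3]='d', s[4]='g', s[5]='u' (vowel), s[6]='m'
Vowels found: 1
Result: 1


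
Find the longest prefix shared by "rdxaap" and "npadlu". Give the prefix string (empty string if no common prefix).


String 1: 'rdxaap'
String 2: 'npadlu'
Compare position by position:
pos 0: 'r' vs 'n' differ -> stop
Longest common prefix: "" (length 0)


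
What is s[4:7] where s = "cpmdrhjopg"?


Input string: 'cpmdrhjopg'
Operation: slice [4:7]
Extract characters: s[4]='r', s[5]='h', s[6]='j'
Result: rhj


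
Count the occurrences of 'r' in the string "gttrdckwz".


Input string: 'gttrdckwz'
Target character: 'r'
Scan each position: s[3]='r'
Matches found at indices: 3
Total: 1


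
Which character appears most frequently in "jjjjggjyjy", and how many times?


Input: 'jjjjggjyjy'
Operation: tally each character
Counts: 'g':2, 'j':6, 'y':2
Maximum: 'j' appears 6 times


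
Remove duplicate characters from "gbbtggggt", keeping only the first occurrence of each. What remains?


Input: 'gbbtggggt'
Operation: keep first occurrence of each character
Scan: s[0]='g' new -> keep; s[1]='b' new -> keep; s[2]='b' seen -> skip; s[3]='t' new -> keep; s[4]='g' seen -> skip; s[5]='g' seen -> skip; s[6]='g' seen -> skip; s[7]='g' seen -> skip; s[8]='t' seen -> skip
Result: gbt


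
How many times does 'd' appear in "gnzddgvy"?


Input string: 'gnzddgvy'
Target character: 'd'
Scan each position: s[3]='d', s[4]='d'
Matches found at indices: 3, 4
Total: 2


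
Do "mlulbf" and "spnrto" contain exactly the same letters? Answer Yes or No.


String 1: 'mlulbf' -> sorted: 'bfllmu'
String 2: 'spnrto' -> sorted: 'noprst'
Compare sorted forms: 'bfllmu' != 'noprst'
Anagram: No


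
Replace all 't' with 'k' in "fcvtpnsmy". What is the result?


Input string: 'fcvtpnsmy'
Operation: replace 't' with 'k'
Positions of 't': 3
After replacement: fcvkpnsmy


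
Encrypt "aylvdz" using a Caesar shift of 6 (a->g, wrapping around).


Input: 'aylvdz', shift = 6
Operation: for each letter, (position + 6) mod 26
Mapping: 'a'(0+6=6)->'g', 'y'(24+6=30, 30 mod 26=4)->'e', 'l'(11+6=17)->'r', 'v'(21+6=27, 27 mod 26=1)->'b', 'd'(3+6=9)->'j', 'z'(25+6=31, 31 mod 26=5)->'f'
Result: gerbjf


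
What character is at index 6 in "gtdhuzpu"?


Input string: 'gtdhuzpu'
Operation: get character at index 6
Index mapping: s[0]='g', s[1]='t', s[2]='d', s[3]='h', s[4]='u', s[5]='z', s[6]='p'
Result: 'p'


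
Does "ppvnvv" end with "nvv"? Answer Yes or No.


Input string: 'ppvnvv'
Suffix to check: 'nvv'
Last 3 characters of input: 'nvv'
Match: True
Result: Yes


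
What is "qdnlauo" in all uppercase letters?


Input string: 'qdnlauo'
Operation: convert each letter to uppercase
Mapping: 'q'->'Q', 'd'->'D', 'n'->'N', 'l'->'L', 'a'->'A', 'u'->'U', 'o'->'O'
Result: QDNLAUO


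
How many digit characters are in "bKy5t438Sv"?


Input string: 'bKy5t438Sv'
Operation: count digit characters (0-9)
Scan: 'b', 'K', 'y', '5'(digit), 't', '4'(digit), '3'(digit), '8'(digit), 'S', 'v'
Digits found: 4
Result: 4


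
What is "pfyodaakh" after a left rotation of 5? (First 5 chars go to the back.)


Input: 'pfyodaakh', shift = 5
Operation: split at index 5 and swap parts
Front part s[0:5] = 'pfyod'
Back part s[5:] = 'aakh'
Rotated = back + front = 'aakh' + 'pfyod'
Result: aakhpfyod


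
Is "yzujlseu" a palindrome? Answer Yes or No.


Input string: 'yzujlseu'
Reversed: 'uesljuzy'
Compare pairs: s[0]='y' vs s[7]='u' (mismatch), s[1]='z' vs s[6]='e' (mismatch), s[2]='u' vs s[5]='s' (mismatch), s[3]='j' vs s[4]='l' (mismatch)
Palindrome: No


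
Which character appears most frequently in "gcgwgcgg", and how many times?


Input: 'gcgwgcgg'
Operation: tally each character
Counts: 'c':2, 'g':5, 'w':1
Maximum: 'g' appears 5 times


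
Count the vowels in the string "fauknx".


Input string: 'fauknx'
Operation: count vowels (a, e, i, o, u)
Scan: s[0]='f', s[1]='a' (vowel), s[2]='u' (vowel), s[3]='k', s[4]='n', s[5]='x'
Vowels found: 2
Result: 2


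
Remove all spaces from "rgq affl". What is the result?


Input string: 'rgq affl'
Operation: remove all spaces
Words: 'rgq', 'affl'
Join without spaces: rgqaffl


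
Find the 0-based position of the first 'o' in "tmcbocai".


Input string: 'tmcbocai'
Target: 'o'
Scanning left to right: s[0]='t', s[1]='m', s[2]='c', s[3]='b', s[4]='o'
First match at index: 4


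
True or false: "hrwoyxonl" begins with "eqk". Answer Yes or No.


Input string: 'hrwoyxonl'
Prefix to check: 'eqk'
First 3 characters of input: 'hrw'
Match: False
Result: No


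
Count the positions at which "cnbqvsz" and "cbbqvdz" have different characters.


String 1: 'cnbqvsz'
String 2: 'cbbqvdz'
Compare each position: pos 0: 'c'=='c', pos 1: 'n'!='b', pos 2: 'b'=='b', pos 3: 'q'=='q', pos 4: 'v'=='v', pos 5: 's'!='d', pos 6: 'z'=='z'
Differing positions: 2
Hamming distance: 2


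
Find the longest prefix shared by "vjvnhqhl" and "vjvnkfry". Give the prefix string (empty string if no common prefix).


String 1: 'vjvnhqhl'
String 2: 'vjvnkfry'
Compare position by position:
pos 0: 'v' vs 'v' match
pos 1: 'j' vs 'j' match
pos 2: 'v' vs 'v' match
pos 3: 'n' vs 'n' match
pos 4: 'h' vs 'k' differ -> stop
Longest common prefix: "vjvn" (length 4)


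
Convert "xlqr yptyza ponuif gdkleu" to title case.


Input string: 'xlqr yptyza ponuif gdkleu'
Operation: capitalize first letter of each word
Word transformations: 'xlqr'->'Xlqr', 'yptyza'->'Yptyza', 'ponuif'->'Ponuif', 'gdkleu'->'Gdkleu'
Result: Xlqr Yptyza Ponuif Gdkleu


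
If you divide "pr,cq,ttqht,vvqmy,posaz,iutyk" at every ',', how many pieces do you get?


Input string: 'pr,cq,ttqht,vvqmy,posaz,iutyk'
Delimiter: ','
Split result: 'pr', 'cq', 'ttqht', 'vvqmy', 'posaz', 'iutyk'
Number of parts: 6


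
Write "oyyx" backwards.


Input string: 'oyyx'
Operation: reverse character order
Original order: 'o' -> 'y' -> 'y' -> 'x'
Reversed order: 'x' -> 'y' -> 'y' -> 'o'
Result: xyyo


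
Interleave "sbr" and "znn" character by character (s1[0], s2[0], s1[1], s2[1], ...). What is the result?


String 1: 'sbr'
String 2: 'znn'
Operation: alternate characters
Pairs: 's'+'z', 'b'+'n', 'r'+'n'
Result: szbnrn


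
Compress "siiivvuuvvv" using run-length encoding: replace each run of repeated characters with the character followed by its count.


Input: 'siiivvuuvvv'
Operation: identify consecutive runs
Runs: 's' -> s1, 'iii' -> i3, 'vv' -> v2, 'uu' -> u2, 'vvv' -> v3
Encoded: s1i3v2u2v3


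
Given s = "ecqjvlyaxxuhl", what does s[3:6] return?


Input string: 'ecqjvlyaxxuhl'
Operation: slice [3:6]
Extract characters: s[3]='j', s[4]='v', s[5]='l'
Result: jvl


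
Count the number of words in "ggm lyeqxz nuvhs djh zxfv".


Input string: 'ggm lyeqxz nuvhs djh zxfv'
Operation: split by spaces
Words found: 'ggm', 'lyeqxz', 'nuvhs', 'djh', 'zxfv'
Word count: 5


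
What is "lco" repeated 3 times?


Input string: 'lco'
Operation: repeat 3 times
Concatenation: 'lco' + 'lco' + 'lco'
Result: lcolcolco


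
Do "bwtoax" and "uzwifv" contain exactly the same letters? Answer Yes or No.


String 1: 'bwtoax' -> sorted: 'abotwx'
String 2: 'uzwifv' -> sorted: 'fiuvwz'
Compare sorted forms: 'abotwx' != 'fiuvwz'
Anagram: No


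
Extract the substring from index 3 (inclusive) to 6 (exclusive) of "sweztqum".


Input string: 'sweztqum'
Operation: slice [3:6]
Extract characters: s[3]='z', s[4]='t', s[5]='q'
Result: ztq


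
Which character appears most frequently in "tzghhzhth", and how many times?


Input: 'tzghhzhth'
Operation: tally each character
Counts: 'g':1, 'h':4, 't':2, 'z':2
Maximum: 'h' appears 4 times


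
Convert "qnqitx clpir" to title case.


Input string: 'qnqitx clpir'
Operation: capitalize first letter of each word
Word transformations: 'qnqitx'->'Qnqitx', 'clpir'->'Clpir'
Result: Qnqitx Clpir
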